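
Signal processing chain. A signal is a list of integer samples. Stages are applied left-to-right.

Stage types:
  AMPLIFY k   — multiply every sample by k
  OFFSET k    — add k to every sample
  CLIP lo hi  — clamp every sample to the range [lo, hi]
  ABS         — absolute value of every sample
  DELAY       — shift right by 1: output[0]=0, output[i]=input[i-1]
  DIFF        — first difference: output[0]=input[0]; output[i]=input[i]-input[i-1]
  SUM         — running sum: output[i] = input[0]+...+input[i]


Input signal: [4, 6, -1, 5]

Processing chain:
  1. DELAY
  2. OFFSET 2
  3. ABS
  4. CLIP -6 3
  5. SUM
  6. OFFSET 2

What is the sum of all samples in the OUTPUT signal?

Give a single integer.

Input: [4, 6, -1, 5]
Stage 1 (DELAY): [0, 4, 6, -1] = [0, 4, 6, -1] -> [0, 4, 6, -1]
Stage 2 (OFFSET 2): 0+2=2, 4+2=6, 6+2=8, -1+2=1 -> [2, 6, 8, 1]
Stage 3 (ABS): |2|=2, |6|=6, |8|=8, |1|=1 -> [2, 6, 8, 1]
Stage 4 (CLIP -6 3): clip(2,-6,3)=2, clip(6,-6,3)=3, clip(8,-6,3)=3, clip(1,-6,3)=1 -> [2, 3, 3, 1]
Stage 5 (SUM): sum[0..0]=2, sum[0..1]=5, sum[0..2]=8, sum[0..3]=9 -> [2, 5, 8, 9]
Stage 6 (OFFSET 2): 2+2=4, 5+2=7, 8+2=10, 9+2=11 -> [4, 7, 10, 11]
Output sum: 32

Answer: 32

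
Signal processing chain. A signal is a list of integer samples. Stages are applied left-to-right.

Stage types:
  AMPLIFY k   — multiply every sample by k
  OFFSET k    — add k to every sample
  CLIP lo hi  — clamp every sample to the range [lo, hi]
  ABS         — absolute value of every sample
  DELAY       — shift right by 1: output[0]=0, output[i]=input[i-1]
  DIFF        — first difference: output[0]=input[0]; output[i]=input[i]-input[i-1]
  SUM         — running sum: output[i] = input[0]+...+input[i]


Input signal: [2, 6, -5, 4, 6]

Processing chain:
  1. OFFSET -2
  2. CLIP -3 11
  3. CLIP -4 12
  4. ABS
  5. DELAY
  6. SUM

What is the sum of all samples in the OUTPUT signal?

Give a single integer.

Answer: 20

Derivation:
Input: [2, 6, -5, 4, 6]
Stage 1 (OFFSET -2): 2+-2=0, 6+-2=4, -5+-2=-7, 4+-2=2, 6+-2=4 -> [0, 4, -7, 2, 4]
Stage 2 (CLIP -3 11): clip(0,-3,11)=0, clip(4,-3,11)=4, clip(-7,-3,11)=-3, clip(2,-3,11)=2, clip(4,-3,11)=4 -> [0, 4, -3, 2, 4]
Stage 3 (CLIP -4 12): clip(0,-4,12)=0, clip(4,-4,12)=4, clip(-3,-4,12)=-3, clip(2,-4,12)=2, clip(4,-4,12)=4 -> [0, 4, -3, 2, 4]
Stage 4 (ABS): |0|=0, |4|=4, |-3|=3, |2|=2, |4|=4 -> [0, 4, 3, 2, 4]
Stage 5 (DELAY): [0, 0, 4, 3, 2] = [0, 0, 4, 3, 2] -> [0, 0, 4, 3, 2]
Stage 6 (SUM): sum[0..0]=0, sum[0..1]=0, sum[0..2]=4, sum[0..3]=7, sum[0..4]=9 -> [0, 0, 4, 7, 9]
Output sum: 20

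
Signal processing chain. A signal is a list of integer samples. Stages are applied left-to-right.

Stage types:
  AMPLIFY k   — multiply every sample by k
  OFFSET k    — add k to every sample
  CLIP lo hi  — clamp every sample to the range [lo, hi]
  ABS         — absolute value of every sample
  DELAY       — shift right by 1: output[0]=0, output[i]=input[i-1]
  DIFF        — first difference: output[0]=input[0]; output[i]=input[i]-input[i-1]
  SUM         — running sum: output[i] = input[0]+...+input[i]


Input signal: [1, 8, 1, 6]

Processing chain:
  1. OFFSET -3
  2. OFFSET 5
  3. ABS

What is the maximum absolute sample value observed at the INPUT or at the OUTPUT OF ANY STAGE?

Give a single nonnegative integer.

Answer: 10

Derivation:
Input: [1, 8, 1, 6] (max |s|=8)
Stage 1 (OFFSET -3): 1+-3=-2, 8+-3=5, 1+-3=-2, 6+-3=3 -> [-2, 5, -2, 3] (max |s|=5)
Stage 2 (OFFSET 5): -2+5=3, 5+5=10, -2+5=3, 3+5=8 -> [3, 10, 3, 8] (max |s|=10)
Stage 3 (ABS): |3|=3, |10|=10, |3|=3, |8|=8 -> [3, 10, 3, 8] (max |s|=10)
Overall max amplitude: 10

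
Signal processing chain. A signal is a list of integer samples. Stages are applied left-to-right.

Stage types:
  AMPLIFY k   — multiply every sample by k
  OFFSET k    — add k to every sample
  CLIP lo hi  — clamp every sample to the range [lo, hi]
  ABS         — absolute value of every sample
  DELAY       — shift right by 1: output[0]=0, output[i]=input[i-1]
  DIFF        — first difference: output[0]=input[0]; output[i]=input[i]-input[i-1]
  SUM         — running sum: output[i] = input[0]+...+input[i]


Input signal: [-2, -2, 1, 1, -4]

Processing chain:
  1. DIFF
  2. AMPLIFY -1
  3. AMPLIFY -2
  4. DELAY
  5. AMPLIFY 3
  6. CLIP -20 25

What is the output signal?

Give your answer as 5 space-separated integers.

Answer: 0 -12 0 18 0

Derivation:
Input: [-2, -2, 1, 1, -4]
Stage 1 (DIFF): s[0]=-2, -2--2=0, 1--2=3, 1-1=0, -4-1=-5 -> [-2, 0, 3, 0, -5]
Stage 2 (AMPLIFY -1): -2*-1=2, 0*-1=0, 3*-1=-3, 0*-1=0, -5*-1=5 -> [2, 0, -3, 0, 5]
Stage 3 (AMPLIFY -2): 2*-2=-4, 0*-2=0, -3*-2=6, 0*-2=0, 5*-2=-10 -> [-4, 0, 6, 0, -10]
Stage 4 (DELAY): [0, -4, 0, 6, 0] = [0, -4, 0, 6, 0] -> [0, -4, 0, 6, 0]
Stage 5 (AMPLIFY 3): 0*3=0, -4*3=-12, 0*3=0, 6*3=18, 0*3=0 -> [0, -12, 0, 18, 0]
Stage 6 (CLIP -20 25): clip(0,-20,25)=0, clip(-12,-20,25)=-12, clip(0,-20,25)=0, clip(18,-20,25)=18, clip(0,-20,25)=0 -> [0, -12, 0, 18, 0]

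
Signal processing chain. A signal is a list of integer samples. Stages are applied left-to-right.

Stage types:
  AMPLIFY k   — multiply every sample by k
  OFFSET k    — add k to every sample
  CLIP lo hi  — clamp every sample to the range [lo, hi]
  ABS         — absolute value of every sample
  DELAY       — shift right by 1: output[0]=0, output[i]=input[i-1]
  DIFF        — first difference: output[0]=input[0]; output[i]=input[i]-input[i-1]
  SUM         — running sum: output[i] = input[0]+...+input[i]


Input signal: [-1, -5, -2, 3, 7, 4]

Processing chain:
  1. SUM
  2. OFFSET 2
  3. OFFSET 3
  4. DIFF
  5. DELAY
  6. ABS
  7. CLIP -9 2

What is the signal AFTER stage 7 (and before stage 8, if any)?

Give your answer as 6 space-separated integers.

Answer: 0 2 2 2 2 2

Derivation:
Input: [-1, -5, -2, 3, 7, 4]
Stage 1 (SUM): sum[0..0]=-1, sum[0..1]=-6, sum[0..2]=-8, sum[0..3]=-5, sum[0..4]=2, sum[0..5]=6 -> [-1, -6, -8, -5, 2, 6]
Stage 2 (OFFSET 2): -1+2=1, -6+2=-4, -8+2=-6, -5+2=-3, 2+2=4, 6+2=8 -> [1, -4, -6, -3, 4, 8]
Stage 3 (OFFSET 3): 1+3=4, -4+3=-1, -6+3=-3, -3+3=0, 4+3=7, 8+3=11 -> [4, -1, -3, 0, 7, 11]
Stage 4 (DIFF): s[0]=4, -1-4=-5, -3--1=-2, 0--3=3, 7-0=7, 11-7=4 -> [4, -5, -2, 3, 7, 4]
Stage 5 (DELAY): [0, 4, -5, -2, 3, 7] = [0, 4, -5, -2, 3, 7] -> [0, 4, -5, -2, 3, 7]
Stage 6 (ABS): |0|=0, |4|=4, |-5|=5, |-2|=2, |3|=3, |7|=7 -> [0, 4, 5, 2, 3, 7]
Stage 7 (CLIP -9 2): clip(0,-9,2)=0, clip(4,-9,2)=2, clip(5,-9,2)=2, clip(2,-9,2)=2, clip(3,-9,2)=2, clip(7,-9,2)=2 -> [0, 2, 2, 2, 2, 2]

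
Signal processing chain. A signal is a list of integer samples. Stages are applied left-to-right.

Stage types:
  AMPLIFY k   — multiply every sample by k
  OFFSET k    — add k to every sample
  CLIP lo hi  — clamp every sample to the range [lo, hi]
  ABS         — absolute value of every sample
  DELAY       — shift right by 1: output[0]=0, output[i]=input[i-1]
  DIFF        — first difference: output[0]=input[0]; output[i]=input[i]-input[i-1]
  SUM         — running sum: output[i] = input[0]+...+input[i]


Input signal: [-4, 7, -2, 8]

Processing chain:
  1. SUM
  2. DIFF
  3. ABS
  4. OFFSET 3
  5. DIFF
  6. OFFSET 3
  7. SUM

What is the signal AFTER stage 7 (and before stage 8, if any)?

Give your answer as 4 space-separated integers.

Answer: 10 16 14 23

Derivation:
Input: [-4, 7, -2, 8]
Stage 1 (SUM): sum[0..0]=-4, sum[0..1]=3, sum[0..2]=1, sum[0..3]=9 -> [-4, 3, 1, 9]
Stage 2 (DIFF): s[0]=-4, 3--4=7, 1-3=-2, 9-1=8 -> [-4, 7, -2, 8]
Stage 3 (ABS): |-4|=4, |7|=7, |-2|=2, |8|=8 -> [4, 7, 2, 8]
Stage 4 (OFFSET 3): 4+3=7, 7+3=10, 2+3=5, 8+3=11 -> [7, 10, 5, 11]
Stage 5 (DIFF): s[0]=7, 10-7=3, 5-10=-5, 11-5=6 -> [7, 3, -5, 6]
Stage 6 (OFFSET 3): 7+3=10, 3+3=6, -5+3=-2, 6+3=9 -> [10, 6, -2, 9]
Stage 7 (SUM): sum[0..0]=10, sum[0..1]=16, sum[0..2]=14, sum[0..3]=23 -> [10, 16, 14, 23]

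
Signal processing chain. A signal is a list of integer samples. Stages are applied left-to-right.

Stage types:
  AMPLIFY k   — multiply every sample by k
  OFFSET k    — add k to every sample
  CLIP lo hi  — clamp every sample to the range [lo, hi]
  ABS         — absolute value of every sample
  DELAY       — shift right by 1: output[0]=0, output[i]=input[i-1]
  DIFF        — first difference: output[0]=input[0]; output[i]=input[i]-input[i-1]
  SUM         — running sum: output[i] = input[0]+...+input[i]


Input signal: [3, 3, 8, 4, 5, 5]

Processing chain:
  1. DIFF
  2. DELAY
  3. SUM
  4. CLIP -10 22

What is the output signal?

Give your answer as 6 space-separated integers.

Answer: 0 3 3 8 4 5

Derivation:
Input: [3, 3, 8, 4, 5, 5]
Stage 1 (DIFF): s[0]=3, 3-3=0, 8-3=5, 4-8=-4, 5-4=1, 5-5=0 -> [3, 0, 5, -4, 1, 0]
Stage 2 (DELAY): [0, 3, 0, 5, -4, 1] = [0, 3, 0, 5, -4, 1] -> [0, 3, 0, 5, -4, 1]
Stage 3 (SUM): sum[0..0]=0, sum[0..1]=3, sum[0..2]=3, sum[0..3]=8, sum[0..4]=4, sum[0..5]=5 -> [0, 3, 3, 8, 4, 5]
Stage 4 (CLIP -10 22): clip(0,-10,22)=0, clip(3,-10,22)=3, clip(3,-10,22)=3, clip(8,-10,22)=8, clip(4,-10,22)=4, clip(5,-10,22)=5 -> [0, 3, 3, 8, 4, 5]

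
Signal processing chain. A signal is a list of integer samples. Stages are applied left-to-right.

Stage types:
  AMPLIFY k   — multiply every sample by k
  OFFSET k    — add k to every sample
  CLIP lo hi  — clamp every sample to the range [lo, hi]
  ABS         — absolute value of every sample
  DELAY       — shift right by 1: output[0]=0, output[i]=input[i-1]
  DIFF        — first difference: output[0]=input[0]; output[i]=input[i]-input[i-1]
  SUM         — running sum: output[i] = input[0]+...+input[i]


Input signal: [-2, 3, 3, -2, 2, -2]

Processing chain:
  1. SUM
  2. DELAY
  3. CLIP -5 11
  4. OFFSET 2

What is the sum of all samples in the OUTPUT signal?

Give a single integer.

Answer: 21

Derivation:
Input: [-2, 3, 3, -2, 2, -2]
Stage 1 (SUM): sum[0..0]=-2, sum[0..1]=1, sum[0..2]=4, sum[0..3]=2, sum[0..4]=4, sum[0..5]=2 -> [-2, 1, 4, 2, 4, 2]
Stage 2 (DELAY): [0, -2, 1, 4, 2, 4] = [0, -2, 1, 4, 2, 4] -> [0, -2, 1, 4, 2, 4]
Stage 3 (CLIP -5 11): clip(0,-5,11)=0, clip(-2,-5,11)=-2, clip(1,-5,11)=1, clip(4,-5,11)=4, clip(2,-5,11)=2, clip(4,-5,11)=4 -> [0, -2, 1, 4, 2, 4]
Stage 4 (OFFSET 2): 0+2=2, -2+2=0, 1+2=3, 4+2=6, 2+2=4, 4+2=6 -> [2, 0, 3, 6, 4, 6]
Output sum: 21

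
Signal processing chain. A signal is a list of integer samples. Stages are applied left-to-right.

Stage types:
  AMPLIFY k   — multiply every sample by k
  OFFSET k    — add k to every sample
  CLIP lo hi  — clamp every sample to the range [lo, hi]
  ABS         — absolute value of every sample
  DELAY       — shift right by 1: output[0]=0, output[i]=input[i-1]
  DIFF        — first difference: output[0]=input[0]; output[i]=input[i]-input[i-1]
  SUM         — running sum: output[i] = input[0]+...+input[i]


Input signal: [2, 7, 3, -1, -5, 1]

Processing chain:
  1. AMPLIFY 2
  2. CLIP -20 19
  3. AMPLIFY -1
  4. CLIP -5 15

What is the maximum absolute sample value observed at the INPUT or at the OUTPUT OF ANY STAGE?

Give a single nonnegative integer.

Input: [2, 7, 3, -1, -5, 1] (max |s|=7)
Stage 1 (AMPLIFY 2): 2*2=4, 7*2=14, 3*2=6, -1*2=-2, -5*2=-10, 1*2=2 -> [4, 14, 6, -2, -10, 2] (max |s|=14)
Stage 2 (CLIP -20 19): clip(4,-20,19)=4, clip(14,-20,19)=14, clip(6,-20,19)=6, clip(-2,-20,19)=-2, clip(-10,-20,19)=-10, clip(2,-20,19)=2 -> [4, 14, 6, -2, -10, 2] (max |s|=14)
Stage 3 (AMPLIFY -1): 4*-1=-4, 14*-1=-14, 6*-1=-6, -2*-1=2, -10*-1=10, 2*-1=-2 -> [-4, -14, -6, 2, 10, -2] (max |s|=14)
Stage 4 (CLIP -5 15): clip(-4,-5,15)=-4, clip(-14,-5,15)=-5, clip(-6,-5,15)=-5, clip(2,-5,15)=2, clip(10,-5,15)=10, clip(-2,-5,15)=-2 -> [-4, -5, -5, 2, 10, -2] (max |s|=10)
Overall max amplitude: 14

Answer: 14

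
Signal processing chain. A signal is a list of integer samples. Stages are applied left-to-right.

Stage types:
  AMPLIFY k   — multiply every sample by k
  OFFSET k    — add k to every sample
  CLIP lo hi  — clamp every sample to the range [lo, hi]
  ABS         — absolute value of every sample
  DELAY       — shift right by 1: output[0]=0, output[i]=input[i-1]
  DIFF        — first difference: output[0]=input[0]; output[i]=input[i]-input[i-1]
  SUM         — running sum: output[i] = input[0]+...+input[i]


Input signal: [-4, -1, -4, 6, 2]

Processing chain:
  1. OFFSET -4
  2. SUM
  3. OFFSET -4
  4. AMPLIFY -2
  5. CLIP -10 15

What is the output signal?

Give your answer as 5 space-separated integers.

Answer: 15 15 15 15 15

Derivation:
Input: [-4, -1, -4, 6, 2]
Stage 1 (OFFSET -4): -4+-4=-8, -1+-4=-5, -4+-4=-8, 6+-4=2, 2+-4=-2 -> [-8, -5, -8, 2, -2]
Stage 2 (SUM): sum[0..0]=-8, sum[0..1]=-13, sum[0..2]=-21, sum[0..3]=-19, sum[0..4]=-21 -> [-8, -13, -21, -19, -21]
Stage 3 (OFFSET -4): -8+-4=-12, -13+-4=-17, -21+-4=-25, -19+-4=-23, -21+-4=-25 -> [-12, -17, -25, -23, -25]
Stage 4 (AMPLIFY -2): -12*-2=24, -17*-2=34, -25*-2=50, -23*-2=46, -25*-2=50 -> [24, 34, 50, 46, 50]
Stage 5 (CLIP -10 15): clip(24,-10,15)=15, clip(34,-10,15)=15, clip(50,-10,15)=15, clip(46,-10,15)=15, clip(50,-10,15)=15 -> [15, 15, 15, 15, 15]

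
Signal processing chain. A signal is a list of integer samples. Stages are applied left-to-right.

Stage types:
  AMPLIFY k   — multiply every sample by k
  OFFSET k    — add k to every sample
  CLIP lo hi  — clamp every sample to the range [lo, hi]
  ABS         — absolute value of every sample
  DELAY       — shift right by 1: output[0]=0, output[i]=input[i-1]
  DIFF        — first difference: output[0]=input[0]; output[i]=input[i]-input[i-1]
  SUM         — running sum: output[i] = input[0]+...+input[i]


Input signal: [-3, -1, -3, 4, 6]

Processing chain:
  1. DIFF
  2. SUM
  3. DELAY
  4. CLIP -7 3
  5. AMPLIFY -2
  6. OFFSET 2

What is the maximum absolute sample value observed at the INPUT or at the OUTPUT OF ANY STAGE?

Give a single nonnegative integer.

Answer: 8

Derivation:
Input: [-3, -1, -3, 4, 6] (max |s|=6)
Stage 1 (DIFF): s[0]=-3, -1--3=2, -3--1=-2, 4--3=7, 6-4=2 -> [-3, 2, -2, 7, 2] (max |s|=7)
Stage 2 (SUM): sum[0..0]=-3, sum[0..1]=-1, sum[0..2]=-3, sum[0..3]=4, sum[0..4]=6 -> [-3, -1, -3, 4, 6] (max |s|=6)
Stage 3 (DELAY): [0, -3, -1, -3, 4] = [0, -3, -1, -3, 4] -> [0, -3, -1, -3, 4] (max |s|=4)
Stage 4 (CLIP -7 3): clip(0,-7,3)=0, clip(-3,-7,3)=-3, clip(-1,-7,3)=-1, clip(-3,-7,3)=-3, clip(4,-7,3)=3 -> [0, -3, -1, -3, 3] (max |s|=3)
Stage 5 (AMPLIFY -2): 0*-2=0, -3*-2=6, -1*-2=2, -3*-2=6, 3*-2=-6 -> [0, 6, 2, 6, -6] (max |s|=6)
Stage 6 (OFFSET 2): 0+2=2, 6+2=8, 2+2=4, 6+2=8, -6+2=-4 -> [2, 8, 4, 8, -4] (max |s|=8)
Overall max amplitude: 8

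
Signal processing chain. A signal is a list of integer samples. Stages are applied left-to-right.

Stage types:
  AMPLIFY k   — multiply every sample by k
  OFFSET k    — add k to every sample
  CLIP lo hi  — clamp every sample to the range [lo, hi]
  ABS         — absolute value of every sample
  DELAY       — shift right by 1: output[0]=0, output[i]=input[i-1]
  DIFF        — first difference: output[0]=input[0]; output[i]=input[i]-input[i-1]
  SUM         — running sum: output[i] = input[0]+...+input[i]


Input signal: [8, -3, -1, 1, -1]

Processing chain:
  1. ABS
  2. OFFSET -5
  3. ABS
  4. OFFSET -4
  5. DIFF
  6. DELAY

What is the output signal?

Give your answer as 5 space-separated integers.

Answer: 0 -1 -1 2 0

Derivation:
Input: [8, -3, -1, 1, -1]
Stage 1 (ABS): |8|=8, |-3|=3, |-1|=1, |1|=1, |-1|=1 -> [8, 3, 1, 1, 1]
Stage 2 (OFFSET -5): 8+-5=3, 3+-5=-2, 1+-5=-4, 1+-5=-4, 1+-5=-4 -> [3, -2, -4, -4, -4]
Stage 3 (ABS): |3|=3, |-2|=2, |-4|=4, |-4|=4, |-4|=4 -> [3, 2, 4, 4, 4]
Stage 4 (OFFSET -4): 3+-4=-1, 2+-4=-2, 4+-4=0, 4+-4=0, 4+-4=0 -> [-1, -2, 0, 0, 0]
Stage 5 (DIFF): s[0]=-1, -2--1=-1, 0--2=2, 0-0=0, 0-0=0 -> [-1, -1, 2, 0, 0]
Stage 6 (DELAY): [0, -1, -1, 2, 0] = [0, -1, -1, 2, 0] -> [0, -1, -1, 2, 0]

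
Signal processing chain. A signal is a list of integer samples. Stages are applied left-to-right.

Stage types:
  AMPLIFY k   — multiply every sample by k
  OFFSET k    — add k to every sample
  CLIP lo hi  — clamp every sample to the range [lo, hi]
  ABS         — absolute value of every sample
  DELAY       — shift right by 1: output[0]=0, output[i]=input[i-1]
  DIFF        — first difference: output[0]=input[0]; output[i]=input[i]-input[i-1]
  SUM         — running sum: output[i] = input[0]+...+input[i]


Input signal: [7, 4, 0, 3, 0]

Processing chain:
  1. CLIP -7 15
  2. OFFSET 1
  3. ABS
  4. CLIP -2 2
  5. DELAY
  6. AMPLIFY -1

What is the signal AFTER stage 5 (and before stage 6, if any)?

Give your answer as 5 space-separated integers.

Answer: 0 2 2 1 2

Derivation:
Input: [7, 4, 0, 3, 0]
Stage 1 (CLIP -7 15): clip(7,-7,15)=7, clip(4,-7,15)=4, clip(0,-7,15)=0, clip(3,-7,15)=3, clip(0,-7,15)=0 -> [7, 4, 0, 3, 0]
Stage 2 (OFFSET 1): 7+1=8, 4+1=5, 0+1=1, 3+1=4, 0+1=1 -> [8, 5, 1, 4, 1]
Stage 3 (ABS): |8|=8, |5|=5, |1|=1, |4|=4, |1|=1 -> [8, 5, 1, 4, 1]
Stage 4 (CLIP -2 2): clip(8,-2,2)=2, clip(5,-2,2)=2, clip(1,-2,2)=1, clip(4,-2,2)=2, clip(1,-2,2)=1 -> [2, 2, 1, 2, 1]
Stage 5 (DELAY): [0, 2, 2, 1, 2] = [0, 2, 2, 1, 2] -> [0, 2, 2, 1, 2]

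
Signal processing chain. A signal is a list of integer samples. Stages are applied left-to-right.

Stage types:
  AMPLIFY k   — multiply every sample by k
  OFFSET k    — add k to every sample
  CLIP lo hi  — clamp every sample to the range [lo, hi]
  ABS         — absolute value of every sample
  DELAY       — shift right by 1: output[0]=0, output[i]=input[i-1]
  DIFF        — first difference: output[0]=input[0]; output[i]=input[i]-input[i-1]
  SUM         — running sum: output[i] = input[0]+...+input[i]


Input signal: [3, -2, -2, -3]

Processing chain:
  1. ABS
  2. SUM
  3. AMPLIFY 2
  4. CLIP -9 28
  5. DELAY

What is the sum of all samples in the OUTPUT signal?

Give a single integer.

Answer: 30

Derivation:
Input: [3, -2, -2, -3]
Stage 1 (ABS): |3|=3, |-2|=2, |-2|=2, |-3|=3 -> [3, 2, 2, 3]
Stage 2 (SUM): sum[0..0]=3, sum[0..1]=5, sum[0..2]=7, sum[0..3]=10 -> [3, 5, 7, 10]
Stage 3 (AMPLIFY 2): 3*2=6, 5*2=10, 7*2=14, 10*2=20 -> [6, 10, 14, 20]
Stage 4 (CLIP -9 28): clip(6,-9,28)=6, clip(10,-9,28)=10, clip(14,-9,28)=14, clip(20,-9,28)=20 -> [6, 10, 14, 20]
Stage 5 (DELAY): [0, 6, 10, 14] = [0, 6, 10, 14] -> [0, 6, 10, 14]
Output sum: 30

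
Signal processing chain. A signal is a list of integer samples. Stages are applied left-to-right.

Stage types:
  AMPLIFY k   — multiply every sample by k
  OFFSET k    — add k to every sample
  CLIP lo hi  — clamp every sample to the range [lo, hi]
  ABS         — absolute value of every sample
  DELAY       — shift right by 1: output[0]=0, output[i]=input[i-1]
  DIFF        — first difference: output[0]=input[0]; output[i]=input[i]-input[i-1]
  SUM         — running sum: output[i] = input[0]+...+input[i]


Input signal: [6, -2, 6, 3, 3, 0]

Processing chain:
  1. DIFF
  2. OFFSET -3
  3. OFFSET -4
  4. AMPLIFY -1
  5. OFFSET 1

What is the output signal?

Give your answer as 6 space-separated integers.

Answer: 2 16 0 11 8 11

Derivation:
Input: [6, -2, 6, 3, 3, 0]
Stage 1 (DIFF): s[0]=6, -2-6=-8, 6--2=8, 3-6=-3, 3-3=0, 0-3=-3 -> [6, -8, 8, -3, 0, -3]
Stage 2 (OFFSET -3): 6+-3=3, -8+-3=-11, 8+-3=5, -3+-3=-6, 0+-3=-3, -3+-3=-6 -> [3, -11, 5, -6, -3, -6]
Stage 3 (OFFSET -4): 3+-4=-1, -11+-4=-15, 5+-4=1, -6+-4=-10, -3+-4=-7, -6+-4=-10 -> [-1, -15, 1, -10, -7, -10]
Stage 4 (AMPLIFY -1): -1*-1=1, -15*-1=15, 1*-1=-1, -10*-1=10, -7*-1=7, -10*-1=10 -> [1, 15, -1, 10, 7, 10]
Stage 5 (OFFSET 1): 1+1=2, 15+1=16, -1+1=0, 10+1=11, 7+1=8, 10+1=11 -> [2, 16, 0, 11, 8, 11]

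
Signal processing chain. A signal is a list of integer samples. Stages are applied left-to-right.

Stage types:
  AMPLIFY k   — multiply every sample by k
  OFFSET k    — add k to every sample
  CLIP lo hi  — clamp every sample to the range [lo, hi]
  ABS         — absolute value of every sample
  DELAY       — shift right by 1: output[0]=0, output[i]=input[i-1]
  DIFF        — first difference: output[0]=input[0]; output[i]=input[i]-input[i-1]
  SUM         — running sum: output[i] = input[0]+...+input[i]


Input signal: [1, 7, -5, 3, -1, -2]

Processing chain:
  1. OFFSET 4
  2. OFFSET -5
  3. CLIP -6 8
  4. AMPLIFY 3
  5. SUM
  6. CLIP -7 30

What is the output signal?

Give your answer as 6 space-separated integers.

Answer: 0 18 0 6 0 -7

Derivation:
Input: [1, 7, -5, 3, -1, -2]
Stage 1 (OFFSET 4): 1+4=5, 7+4=11, -5+4=-1, 3+4=7, -1+4=3, -2+4=2 -> [5, 11, -1, 7, 3, 2]
Stage 2 (OFFSET -5): 5+-5=0, 11+-5=6, -1+-5=-6, 7+-5=2, 3+-5=-2, 2+-5=-3 -> [0, 6, -6, 2, -2, -3]
Stage 3 (CLIP -6 8): clip(0,-6,8)=0, clip(6,-6,8)=6, clip(-6,-6,8)=-6, clip(2,-6,8)=2, clip(-2,-6,8)=-2, clip(-3,-6,8)=-3 -> [0, 6, -6, 2, -2, -3]
Stage 4 (AMPLIFY 3): 0*3=0, 6*3=18, -6*3=-18, 2*3=6, -2*3=-6, -3*3=-9 -> [0, 18, -18, 6, -6, -9]
Stage 5 (SUM): sum[0..0]=0, sum[0..1]=18, sum[0..2]=0, sum[0..3]=6, sum[0..4]=0, sum[0..5]=-9 -> [0, 18, 0, 6, 0, -9]
Stage 6 (CLIP -7 30): clip(0,-7,30)=0, clip(18,-7,30)=18, clip(0,-7,30)=0, clip(6,-7,30)=6, clip(0,-7,30)=0, clip(-9,-7,30)=-7 -> [0, 18, 0, 6, 0, -7]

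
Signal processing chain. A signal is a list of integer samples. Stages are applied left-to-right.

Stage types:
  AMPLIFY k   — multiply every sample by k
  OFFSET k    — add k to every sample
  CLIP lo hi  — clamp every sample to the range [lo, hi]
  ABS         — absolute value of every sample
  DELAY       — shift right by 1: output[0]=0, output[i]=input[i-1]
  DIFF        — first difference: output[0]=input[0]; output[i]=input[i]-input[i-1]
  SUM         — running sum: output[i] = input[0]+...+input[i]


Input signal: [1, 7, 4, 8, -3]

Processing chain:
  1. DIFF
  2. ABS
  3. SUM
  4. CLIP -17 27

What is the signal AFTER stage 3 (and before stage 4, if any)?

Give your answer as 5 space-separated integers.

Input: [1, 7, 4, 8, -3]
Stage 1 (DIFF): s[0]=1, 7-1=6, 4-7=-3, 8-4=4, -3-8=-11 -> [1, 6, -3, 4, -11]
Stage 2 (ABS): |1|=1, |6|=6, |-3|=3, |4|=4, |-11|=11 -> [1, 6, 3, 4, 11]
Stage 3 (SUM): sum[0..0]=1, sum[0..1]=7, sum[0..2]=10, sum[0..3]=14, sum[0..4]=25 -> [1, 7, 10, 14, 25]

Answer: 1 7 10 14 25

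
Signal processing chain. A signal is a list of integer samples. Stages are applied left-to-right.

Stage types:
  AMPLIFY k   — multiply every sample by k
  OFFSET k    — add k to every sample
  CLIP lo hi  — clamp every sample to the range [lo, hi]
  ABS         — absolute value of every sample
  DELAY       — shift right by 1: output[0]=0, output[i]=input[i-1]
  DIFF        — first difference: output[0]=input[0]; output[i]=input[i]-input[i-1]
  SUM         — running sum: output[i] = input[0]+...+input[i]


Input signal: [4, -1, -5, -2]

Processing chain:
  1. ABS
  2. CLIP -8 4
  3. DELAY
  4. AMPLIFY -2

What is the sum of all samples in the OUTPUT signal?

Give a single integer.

Input: [4, -1, -5, -2]
Stage 1 (ABS): |4|=4, |-1|=1, |-5|=5, |-2|=2 -> [4, 1, 5, 2]
Stage 2 (CLIP -8 4): clip(4,-8,4)=4, clip(1,-8,4)=1, clip(5,-8,4)=4, clip(2,-8,4)=2 -> [4, 1, 4, 2]
Stage 3 (DELAY): [0, 4, 1, 4] = [0, 4, 1, 4] -> [0, 4, 1, 4]
Stage 4 (AMPLIFY -2): 0*-2=0, 4*-2=-8, 1*-2=-2, 4*-2=-8 -> [0, -8, -2, -8]
Output sum: -18

Answer: -18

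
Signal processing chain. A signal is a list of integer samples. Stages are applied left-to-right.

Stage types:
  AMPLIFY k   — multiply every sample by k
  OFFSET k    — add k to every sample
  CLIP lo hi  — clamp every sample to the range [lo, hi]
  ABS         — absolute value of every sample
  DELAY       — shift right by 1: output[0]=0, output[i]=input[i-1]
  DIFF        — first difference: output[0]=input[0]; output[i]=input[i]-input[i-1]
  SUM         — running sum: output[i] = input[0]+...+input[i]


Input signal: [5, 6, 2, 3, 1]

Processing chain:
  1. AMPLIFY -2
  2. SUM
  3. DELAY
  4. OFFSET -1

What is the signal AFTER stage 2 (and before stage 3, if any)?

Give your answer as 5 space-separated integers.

Answer: -10 -22 -26 -32 -34

Derivation:
Input: [5, 6, 2, 3, 1]
Stage 1 (AMPLIFY -2): 5*-2=-10, 6*-2=-12, 2*-2=-4, 3*-2=-6, 1*-2=-2 -> [-10, -12, -4, -6, -2]
Stage 2 (SUM): sum[0..0]=-10, sum[0..1]=-22, sum[0..2]=-26, sum[0..3]=-32, sum[0..4]=-34 -> [-10, -22, -26, -32, -34]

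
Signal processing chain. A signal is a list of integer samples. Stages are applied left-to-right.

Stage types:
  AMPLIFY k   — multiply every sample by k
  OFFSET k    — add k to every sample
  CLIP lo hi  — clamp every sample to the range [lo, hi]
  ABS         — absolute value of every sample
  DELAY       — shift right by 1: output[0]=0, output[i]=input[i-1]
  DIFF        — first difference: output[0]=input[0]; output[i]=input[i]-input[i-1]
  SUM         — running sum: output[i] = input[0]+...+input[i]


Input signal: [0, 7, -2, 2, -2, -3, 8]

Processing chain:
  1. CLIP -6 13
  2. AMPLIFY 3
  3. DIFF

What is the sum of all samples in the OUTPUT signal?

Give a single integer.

Input: [0, 7, -2, 2, -2, -3, 8]
Stage 1 (CLIP -6 13): clip(0,-6,13)=0, clip(7,-6,13)=7, clip(-2,-6,13)=-2, clip(2,-6,13)=2, clip(-2,-6,13)=-2, clip(-3,-6,13)=-3, clip(8,-6,13)=8 -> [0, 7, -2, 2, -2, -3, 8]
Stage 2 (AMPLIFY 3): 0*3=0, 7*3=21, -2*3=-6, 2*3=6, -2*3=-6, -3*3=-9, 8*3=24 -> [0, 21, -6, 6, -6, -9, 24]
Stage 3 (DIFF): s[0]=0, 21-0=21, -6-21=-27, 6--6=12, -6-6=-12, -9--6=-3, 24--9=33 -> [0, 21, -27, 12, -12, -3, 33]
Output sum: 24

Answer: 24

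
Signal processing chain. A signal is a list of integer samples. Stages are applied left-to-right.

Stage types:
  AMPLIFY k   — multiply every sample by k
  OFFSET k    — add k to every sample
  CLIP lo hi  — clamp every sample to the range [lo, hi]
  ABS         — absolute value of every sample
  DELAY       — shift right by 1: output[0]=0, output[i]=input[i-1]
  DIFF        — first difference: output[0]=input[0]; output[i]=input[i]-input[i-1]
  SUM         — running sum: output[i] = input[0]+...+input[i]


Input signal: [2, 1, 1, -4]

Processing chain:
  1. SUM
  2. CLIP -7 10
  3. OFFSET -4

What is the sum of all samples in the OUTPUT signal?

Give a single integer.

Input: [2, 1, 1, -4]
Stage 1 (SUM): sum[0..0]=2, sum[0..1]=3, sum[0..2]=4, sum[0..3]=0 -> [2, 3, 4, 0]
Stage 2 (CLIP -7 10): clip(2,-7,10)=2, clip(3,-7,10)=3, clip(4,-7,10)=4, clip(0,-7,10)=0 -> [2, 3, 4, 0]
Stage 3 (OFFSET -4): 2+-4=-2, 3+-4=-1, 4+-4=0, 0+-4=-4 -> [-2, -1, 0, -4]
Output sum: -7

Answer: -7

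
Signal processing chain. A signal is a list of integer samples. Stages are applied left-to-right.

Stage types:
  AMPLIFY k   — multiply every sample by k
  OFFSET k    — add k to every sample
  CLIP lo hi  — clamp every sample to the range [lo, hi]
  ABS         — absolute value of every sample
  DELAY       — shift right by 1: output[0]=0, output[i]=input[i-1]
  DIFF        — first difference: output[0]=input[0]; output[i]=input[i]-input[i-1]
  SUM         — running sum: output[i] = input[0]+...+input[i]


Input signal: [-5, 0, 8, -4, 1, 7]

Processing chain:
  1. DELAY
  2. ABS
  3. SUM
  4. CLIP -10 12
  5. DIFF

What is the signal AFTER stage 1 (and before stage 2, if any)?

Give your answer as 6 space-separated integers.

Answer: 0 -5 0 8 -4 1

Derivation:
Input: [-5, 0, 8, -4, 1, 7]
Stage 1 (DELAY): [0, -5, 0, 8, -4, 1] = [0, -5, 0, 8, -4, 1] -> [0, -5, 0, 8, -4, 1]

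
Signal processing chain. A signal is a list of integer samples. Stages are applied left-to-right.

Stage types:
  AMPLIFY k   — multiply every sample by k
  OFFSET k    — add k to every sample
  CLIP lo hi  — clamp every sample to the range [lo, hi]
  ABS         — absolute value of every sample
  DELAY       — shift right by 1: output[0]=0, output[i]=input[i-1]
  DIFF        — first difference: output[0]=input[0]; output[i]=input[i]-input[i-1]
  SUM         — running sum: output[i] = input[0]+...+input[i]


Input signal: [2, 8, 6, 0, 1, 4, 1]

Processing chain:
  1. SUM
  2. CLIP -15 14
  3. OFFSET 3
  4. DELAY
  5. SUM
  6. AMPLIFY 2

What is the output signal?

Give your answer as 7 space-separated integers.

Answer: 0 10 36 70 104 138 172

Derivation:
Input: [2, 8, 6, 0, 1, 4, 1]
Stage 1 (SUM): sum[0..0]=2, sum[0..1]=10, sum[0..2]=16, sum[0..3]=16, sum[0..4]=17, sum[0..5]=21, sum[0..6]=22 -> [2, 10, 16, 16, 17, 21, 22]
Stage 2 (CLIP -15 14): clip(2,-15,14)=2, clip(10,-15,14)=10, clip(16,-15,14)=14, clip(16,-15,14)=14, clip(17,-15,14)=14, clip(21,-15,14)=14, clip(22,-15,14)=14 -> [2, 10, 14, 14, 14, 14, 14]
Stage 3 (OFFSET 3): 2+3=5, 10+3=13, 14+3=17, 14+3=17, 14+3=17, 14+3=17, 14+3=17 -> [5, 13, 17, 17, 17, 17, 17]
Stage 4 (DELAY): [0, 5, 13, 17, 17, 17, 17] = [0, 5, 13, 17, 17, 17, 17] -> [0, 5, 13, 17, 17, 17, 17]
Stage 5 (SUM): sum[0..0]=0, sum[0..1]=5, sum[0..2]=18, sum[0..3]=35, sum[0..4]=52, sum[0..5]=69, sum[0..6]=86 -> [0, 5, 18, 35, 52, 69, 86]
Stage 6 (AMPLIFY 2): 0*2=0, 5*2=10, 18*2=36, 35*2=70, 52*2=104, 69*2=138, 86*2=172 -> [0, 10, 36, 70, 104, 138, 172]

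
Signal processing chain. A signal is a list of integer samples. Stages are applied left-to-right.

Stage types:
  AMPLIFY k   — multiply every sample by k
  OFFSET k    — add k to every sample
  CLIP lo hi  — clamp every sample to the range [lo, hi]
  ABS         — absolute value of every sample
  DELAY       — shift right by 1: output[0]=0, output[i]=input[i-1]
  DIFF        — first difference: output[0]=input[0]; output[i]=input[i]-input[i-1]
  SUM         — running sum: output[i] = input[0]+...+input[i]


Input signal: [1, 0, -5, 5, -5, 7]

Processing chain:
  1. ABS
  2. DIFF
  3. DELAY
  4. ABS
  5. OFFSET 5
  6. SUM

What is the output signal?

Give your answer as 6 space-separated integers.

Input: [1, 0, -5, 5, -5, 7]
Stage 1 (ABS): |1|=1, |0|=0, |-5|=5, |5|=5, |-5|=5, |7|=7 -> [1, 0, 5, 5, 5, 7]
Stage 2 (DIFF): s[0]=1, 0-1=-1, 5-0=5, 5-5=0, 5-5=0, 7-5=2 -> [1, -1, 5, 0, 0, 2]
Stage 3 (DELAY): [0, 1, -1, 5, 0, 0] = [0, 1, -1, 5, 0, 0] -> [0, 1, -1, 5, 0, 0]
Stage 4 (ABS): |0|=0, |1|=1, |-1|=1, |5|=5, |0|=0, |0|=0 -> [0, 1, 1, 5, 0, 0]
Stage 5 (OFFSET 5): 0+5=5, 1+5=6, 1+5=6, 5+5=10, 0+5=5, 0+5=5 -> [5, 6, 6, 10, 5, 5]
Stage 6 (SUM): sum[0..0]=5, sum[0..1]=11, sum[0..2]=17, sum[0..3]=27, sum[0..4]=32, sum[0..5]=37 -> [5, 11, 17, 27, 32, 37]

Answer: 5 11 17 27 32 37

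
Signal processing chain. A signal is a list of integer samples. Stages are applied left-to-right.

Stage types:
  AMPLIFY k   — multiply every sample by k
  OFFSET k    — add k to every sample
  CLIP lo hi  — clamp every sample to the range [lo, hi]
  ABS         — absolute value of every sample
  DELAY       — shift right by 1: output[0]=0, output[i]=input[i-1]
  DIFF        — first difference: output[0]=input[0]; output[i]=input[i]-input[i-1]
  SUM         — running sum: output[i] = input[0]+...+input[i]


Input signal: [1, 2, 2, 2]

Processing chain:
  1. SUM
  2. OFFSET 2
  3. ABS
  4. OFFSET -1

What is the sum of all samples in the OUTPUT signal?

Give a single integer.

Answer: 20

Derivation:
Input: [1, 2, 2, 2]
Stage 1 (SUM): sum[0..0]=1, sum[0..1]=3, sum[0..2]=5, sum[0..3]=7 -> [1, 3, 5, 7]
Stage 2 (OFFSET 2): 1+2=3, 3+2=5, 5+2=7, 7+2=9 -> [3, 5, 7, 9]
Stage 3 (ABS): |3|=3, |5|=5, |7|=7, |9|=9 -> [3, 5, 7, 9]
Stage 4 (OFFSET -1): 3+-1=2, 5+-1=4, 7+-1=6, 9+-1=8 -> [2, 4, 6, 8]
Output sum: 20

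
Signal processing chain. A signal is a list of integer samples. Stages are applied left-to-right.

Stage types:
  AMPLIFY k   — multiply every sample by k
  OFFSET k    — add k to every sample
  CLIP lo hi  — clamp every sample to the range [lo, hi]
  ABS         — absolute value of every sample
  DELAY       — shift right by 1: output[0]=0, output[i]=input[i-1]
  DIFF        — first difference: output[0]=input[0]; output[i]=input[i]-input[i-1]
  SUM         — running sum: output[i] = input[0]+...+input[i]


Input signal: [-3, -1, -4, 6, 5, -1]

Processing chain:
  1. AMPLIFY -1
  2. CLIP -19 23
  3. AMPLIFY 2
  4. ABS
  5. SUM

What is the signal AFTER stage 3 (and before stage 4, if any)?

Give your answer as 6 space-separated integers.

Answer: 6 2 8 -12 -10 2

Derivation:
Input: [-3, -1, -4, 6, 5, -1]
Stage 1 (AMPLIFY -1): -3*-1=3, -1*-1=1, -4*-1=4, 6*-1=-6, 5*-1=-5, -1*-1=1 -> [3, 1, 4, -6, -5, 1]
Stage 2 (CLIP -19 23): clip(3,-19,23)=3, clip(1,-19,23)=1, clip(4,-19,23)=4, clip(-6,-19,23)=-6, clip(-5,-19,23)=-5, clip(1,-19,23)=1 -> [3, 1, 4, -6, -5, 1]
Stage 3 (AMPLIFY 2): 3*2=6, 1*2=2, 4*2=8, -6*2=-12, -5*2=-10, 1*2=2 -> [6, 2, 8, -12, -10, 2]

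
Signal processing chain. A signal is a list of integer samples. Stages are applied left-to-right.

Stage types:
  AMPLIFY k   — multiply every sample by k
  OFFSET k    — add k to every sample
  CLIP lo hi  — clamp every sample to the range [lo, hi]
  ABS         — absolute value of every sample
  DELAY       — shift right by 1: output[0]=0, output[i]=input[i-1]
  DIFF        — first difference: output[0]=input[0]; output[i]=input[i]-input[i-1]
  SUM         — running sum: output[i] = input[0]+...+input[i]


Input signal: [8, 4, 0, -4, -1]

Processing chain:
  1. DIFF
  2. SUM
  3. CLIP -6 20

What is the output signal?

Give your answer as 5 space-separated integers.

Input: [8, 4, 0, -4, -1]
Stage 1 (DIFF): s[0]=8, 4-8=-4, 0-4=-4, -4-0=-4, -1--4=3 -> [8, -4, -4, -4, 3]
Stage 2 (SUM): sum[0..0]=8, sum[0..1]=4, sum[0..2]=0, sum[0..3]=-4, sum[0..4]=-1 -> [8, 4, 0, -4, -1]
Stage 3 (CLIP -6 20): clip(8,-6,20)=8, clip(4,-6,20)=4, clip(0,-6,20)=0, clip(-4,-6,20)=-4, clip(-1,-6,20)=-1 -> [8, 4, 0, -4, -1]

Answer: 8 4 0 -4 -1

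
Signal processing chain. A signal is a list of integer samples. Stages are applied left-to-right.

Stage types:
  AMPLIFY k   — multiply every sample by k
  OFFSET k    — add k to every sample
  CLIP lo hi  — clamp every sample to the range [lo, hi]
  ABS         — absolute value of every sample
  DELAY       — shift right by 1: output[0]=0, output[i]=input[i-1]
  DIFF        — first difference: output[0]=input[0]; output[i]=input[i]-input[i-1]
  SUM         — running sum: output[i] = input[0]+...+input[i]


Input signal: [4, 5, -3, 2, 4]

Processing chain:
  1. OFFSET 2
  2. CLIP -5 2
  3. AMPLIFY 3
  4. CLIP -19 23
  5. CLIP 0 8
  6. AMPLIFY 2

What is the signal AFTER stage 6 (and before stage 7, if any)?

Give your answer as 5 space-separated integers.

Input: [4, 5, -3, 2, 4]
Stage 1 (OFFSET 2): 4+2=6, 5+2=7, -3+2=-1, 2+2=4, 4+2=6 -> [6, 7, -1, 4, 6]
Stage 2 (CLIP -5 2): clip(6,-5,2)=2, clip(7,-5,2)=2, clip(-1,-5,2)=-1, clip(4,-5,2)=2, clip(6,-5,2)=2 -> [2, 2, -1, 2, 2]
Stage 3 (AMPLIFY 3): 2*3=6, 2*3=6, -1*3=-3, 2*3=6, 2*3=6 -> [6, 6, -3, 6, 6]
Stage 4 (CLIP -19 23): clip(6,-19,23)=6, clip(6,-19,23)=6, clip(-3,-19,23)=-3, clip(6,-19,23)=6, clip(6,-19,23)=6 -> [6, 6, -3, 6, 6]
Stage 5 (CLIP 0 8): clip(6,0,8)=6, clip(6,0,8)=6, clip(-3,0,8)=0, clip(6,0,8)=6, clip(6,0,8)=6 -> [6, 6, 0, 6, 6]
Stage 6 (AMPLIFY 2): 6*2=12, 6*2=12, 0*2=0, 6*2=12, 6*2=12 -> [12, 12, 0, 12, 12]

Answer: 12 12 0 12 12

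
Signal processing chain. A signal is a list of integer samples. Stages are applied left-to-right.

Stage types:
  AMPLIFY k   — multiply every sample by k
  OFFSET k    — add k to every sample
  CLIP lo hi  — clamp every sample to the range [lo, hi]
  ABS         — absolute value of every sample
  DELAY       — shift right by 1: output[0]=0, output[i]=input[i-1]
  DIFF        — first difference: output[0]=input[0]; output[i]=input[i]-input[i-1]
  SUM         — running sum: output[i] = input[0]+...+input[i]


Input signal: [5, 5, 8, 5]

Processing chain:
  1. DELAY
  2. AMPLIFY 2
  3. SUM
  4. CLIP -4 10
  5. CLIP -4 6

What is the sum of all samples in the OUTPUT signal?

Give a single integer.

Answer: 18

Derivation:
Input: [5, 5, 8, 5]
Stage 1 (DELAY): [0, 5, 5, 8] = [0, 5, 5, 8] -> [0, 5, 5, 8]
Stage 2 (AMPLIFY 2): 0*2=0, 5*2=10, 5*2=10, 8*2=16 -> [0, 10, 10, 16]
Stage 3 (SUM): sum[0..0]=0, sum[0..1]=10, sum[0..2]=20, sum[0..3]=36 -> [0, 10, 20, 36]
Stage 4 (CLIP -4 10): clip(0,-4,10)=0, clip(10,-4,10)=10, clip(20,-4,10)=10, clip(36,-4,10)=10 -> [0, 10, 10, 10]
Stage 5 (CLIP -4 6): clip(0,-4,6)=0, clip(10,-4,6)=6, clip(10,-4,6)=6, clip(10,-4,6)=6 -> [0, 6, 6, 6]
Output sum: 18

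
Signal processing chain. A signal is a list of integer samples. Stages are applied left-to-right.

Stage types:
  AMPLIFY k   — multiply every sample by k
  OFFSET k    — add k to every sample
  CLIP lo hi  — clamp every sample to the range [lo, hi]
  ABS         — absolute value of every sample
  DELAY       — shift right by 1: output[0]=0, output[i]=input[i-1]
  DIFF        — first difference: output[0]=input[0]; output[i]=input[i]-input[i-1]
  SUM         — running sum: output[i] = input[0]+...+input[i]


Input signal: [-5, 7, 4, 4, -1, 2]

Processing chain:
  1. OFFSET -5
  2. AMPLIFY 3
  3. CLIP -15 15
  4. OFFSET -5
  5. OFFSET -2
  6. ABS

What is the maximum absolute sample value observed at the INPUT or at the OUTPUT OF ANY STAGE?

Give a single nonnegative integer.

Answer: 30

Derivation:
Input: [-5, 7, 4, 4, -1, 2] (max |s|=7)
Stage 1 (OFFSET -5): -5+-5=-10, 7+-5=2, 4+-5=-1, 4+-5=-1, -1+-5=-6, 2+-5=-3 -> [-10, 2, -1, -1, -6, -3] (max |s|=10)
Stage 2 (AMPLIFY 3): -10*3=-30, 2*3=6, -1*3=-3, -1*3=-3, -6*3=-18, -3*3=-9 -> [-30, 6, -3, -3, -18, -9] (max |s|=30)
Stage 3 (CLIP -15 15): clip(-30,-15,15)=-15, clip(6,-15,15)=6, clip(-3,-15,15)=-3, clip(-3,-15,15)=-3, clip(-18,-15,15)=-15, clip(-9,-15,15)=-9 -> [-15, 6, -3, -3, -15, -9] (max |s|=15)
Stage 4 (OFFSET -5): -15+-5=-20, 6+-5=1, -3+-5=-8, -3+-5=-8, -15+-5=-20, -9+-5=-14 -> [-20, 1, -8, -8, -20, -14] (max |s|=20)
Stage 5 (OFFSET -2): -20+-2=-22, 1+-2=-1, -8+-2=-10, -8+-2=-10, -20+-2=-22, -14+-2=-16 -> [-22, -1, -10, -10, -22, -16] (max |s|=22)
Stage 6 (ABS): |-22|=22, |-1|=1, |-10|=10, |-10|=10, |-22|=22, |-16|=16 -> [22, 1, 10, 10, 22, 16] (max |s|=22)
Overall max amplitude: 30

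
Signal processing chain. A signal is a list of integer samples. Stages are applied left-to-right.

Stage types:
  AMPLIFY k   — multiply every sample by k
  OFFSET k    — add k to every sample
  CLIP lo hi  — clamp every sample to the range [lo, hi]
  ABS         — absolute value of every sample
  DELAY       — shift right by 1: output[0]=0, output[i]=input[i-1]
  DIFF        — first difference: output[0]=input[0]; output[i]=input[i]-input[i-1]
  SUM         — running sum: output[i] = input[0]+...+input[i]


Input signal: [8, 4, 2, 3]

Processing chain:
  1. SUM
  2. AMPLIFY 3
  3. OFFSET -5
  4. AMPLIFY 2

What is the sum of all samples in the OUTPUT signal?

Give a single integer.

Input: [8, 4, 2, 3]
Stage 1 (SUM): sum[0..0]=8, sum[0..1]=12, sum[0..2]=14, sum[0..3]=17 -> [8, 12, 14, 17]
Stage 2 (AMPLIFY 3): 8*3=24, 12*3=36, 14*3=42, 17*3=51 -> [24, 36, 42, 51]
Stage 3 (OFFSET -5): 24+-5=19, 36+-5=31, 42+-5=37, 51+-5=46 -> [19, 31, 37, 46]
Stage 4 (AMPLIFY 2): 19*2=38, 31*2=62, 37*2=74, 46*2=92 -> [38, 62, 74, 92]
Output sum: 266

Answer: 266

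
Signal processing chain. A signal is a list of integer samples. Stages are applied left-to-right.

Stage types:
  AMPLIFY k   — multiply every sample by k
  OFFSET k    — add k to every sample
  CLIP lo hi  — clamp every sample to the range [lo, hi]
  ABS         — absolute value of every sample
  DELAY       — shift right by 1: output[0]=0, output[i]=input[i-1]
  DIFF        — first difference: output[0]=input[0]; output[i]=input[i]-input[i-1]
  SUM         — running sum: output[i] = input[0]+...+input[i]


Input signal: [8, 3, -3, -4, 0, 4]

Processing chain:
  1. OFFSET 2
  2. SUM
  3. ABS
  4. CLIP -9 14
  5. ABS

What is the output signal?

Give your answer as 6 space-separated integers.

Answer: 10 14 14 12 14 14

Derivation:
Input: [8, 3, -3, -4, 0, 4]
Stage 1 (OFFSET 2): 8+2=10, 3+2=5, -3+2=-1, -4+2=-2, 0+2=2, 4+2=6 -> [10, 5, -1, -2, 2, 6]
Stage 2 (SUM): sum[0..0]=10, sum[0..1]=15, sum[0..2]=14, sum[0..3]=12, sum[0..4]=14, sum[0..5]=20 -> [10, 15, 14, 12, 14, 20]
Stage 3 (ABS): |10|=10, |15|=15, |14|=14, |12|=12, |14|=14, |20|=20 -> [10, 15, 14, 12, 14, 20]
Stage 4 (CLIP -9 14): clip(10,-9,14)=10, clip(15,-9,14)=14, clip(14,-9,14)=14, clip(12,-9,14)=12, clip(14,-9,14)=14, clip(20,-9,14)=14 -> [10, 14, 14, 12, 14, 14]
Stage 5 (ABS): |10|=10, |14|=14, |14|=14, |12|=12, |14|=14, |14|=14 -> [10, 14, 14, 12, 14, 14]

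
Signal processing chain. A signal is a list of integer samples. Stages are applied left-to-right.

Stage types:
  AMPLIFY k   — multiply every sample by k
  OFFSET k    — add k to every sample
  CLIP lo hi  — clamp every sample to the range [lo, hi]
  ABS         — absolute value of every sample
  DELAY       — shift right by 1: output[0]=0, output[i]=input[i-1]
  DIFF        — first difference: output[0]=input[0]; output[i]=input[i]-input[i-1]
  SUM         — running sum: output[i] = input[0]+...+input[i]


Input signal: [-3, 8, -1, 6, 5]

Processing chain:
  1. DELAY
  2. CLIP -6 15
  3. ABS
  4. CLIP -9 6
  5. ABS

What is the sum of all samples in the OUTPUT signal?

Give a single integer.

Answer: 16

Derivation:
Input: [-3, 8, -1, 6, 5]
Stage 1 (DELAY): [0, -3, 8, -1, 6] = [0, -3, 8, -1, 6] -> [0, -3, 8, -1, 6]
Stage 2 (CLIP -6 15): clip(0,-6,15)=0, clip(-3,-6,15)=-3, clip(8,-6,15)=8, clip(-1,-6,15)=-1, clip(6,-6,15)=6 -> [0, -3, 8, -1, 6]
Stage 3 (ABS): |0|=0, |-3|=3, |8|=8, |-1|=1, |6|=6 -> [0, 3, 8, 1, 6]
Stage 4 (CLIP -9 6): clip(0,-9,6)=0, clip(3,-9,6)=3, clip(8,-9,6)=6, clip(1,-9,6)=1, clip(6,-9,6)=6 -> [0, 3, 6, 1, 6]
Stage 5 (ABS): |0|=0, |3|=3, |6|=6, |1|=1, |6|=6 -> [0, 3, 6, 1, 6]
Output sum: 16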